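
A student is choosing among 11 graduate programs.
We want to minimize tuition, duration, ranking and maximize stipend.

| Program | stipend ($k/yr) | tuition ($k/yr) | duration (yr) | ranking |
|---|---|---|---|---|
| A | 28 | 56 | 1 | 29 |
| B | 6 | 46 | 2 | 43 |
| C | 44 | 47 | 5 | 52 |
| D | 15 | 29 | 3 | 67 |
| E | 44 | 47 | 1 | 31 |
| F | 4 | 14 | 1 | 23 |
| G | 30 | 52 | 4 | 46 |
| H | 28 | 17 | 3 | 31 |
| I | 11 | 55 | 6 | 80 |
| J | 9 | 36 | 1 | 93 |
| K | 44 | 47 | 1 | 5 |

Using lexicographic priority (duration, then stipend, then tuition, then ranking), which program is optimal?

K

First minimize duration: best is 1, kept {A, E, F, J, K}.
Then maximize stipend: best is 44, kept {E, K}.
Then minimize tuition: best is 47, kept {E, K}.
Then minimize ranking: best is 5, kept {K}.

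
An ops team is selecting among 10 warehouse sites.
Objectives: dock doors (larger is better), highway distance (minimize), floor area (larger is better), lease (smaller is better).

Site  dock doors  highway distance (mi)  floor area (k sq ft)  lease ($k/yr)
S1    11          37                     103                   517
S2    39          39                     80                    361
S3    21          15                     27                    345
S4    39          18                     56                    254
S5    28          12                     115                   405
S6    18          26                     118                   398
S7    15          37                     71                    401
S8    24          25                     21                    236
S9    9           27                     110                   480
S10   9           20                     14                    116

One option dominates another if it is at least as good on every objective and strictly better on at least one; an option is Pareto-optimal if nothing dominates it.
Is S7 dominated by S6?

S6 vs S7: dock doors 18≥15, highway distance 26≤37, floor area 118≥71, lease 398≤401 — S6 is at least as good on every objective with at least one strict improvement.

Yes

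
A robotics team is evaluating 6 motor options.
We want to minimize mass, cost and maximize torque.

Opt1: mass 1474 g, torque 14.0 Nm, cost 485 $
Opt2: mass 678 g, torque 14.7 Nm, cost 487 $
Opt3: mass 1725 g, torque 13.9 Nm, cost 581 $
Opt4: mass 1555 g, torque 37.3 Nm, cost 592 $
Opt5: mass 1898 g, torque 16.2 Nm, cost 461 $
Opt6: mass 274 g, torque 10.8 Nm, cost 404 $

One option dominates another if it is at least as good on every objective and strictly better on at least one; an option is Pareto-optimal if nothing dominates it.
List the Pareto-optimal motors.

Opt1: not dominated.
Opt2: not dominated.
Opt3: dominated by Opt1 (mass 1474≤1725, torque 14.0≥13.9, cost 485≤581).
Opt4: not dominated (best torque).
Opt5: not dominated.
Opt6: not dominated (best mass).

Opt1, Opt2, Opt4, Opt5, Opt6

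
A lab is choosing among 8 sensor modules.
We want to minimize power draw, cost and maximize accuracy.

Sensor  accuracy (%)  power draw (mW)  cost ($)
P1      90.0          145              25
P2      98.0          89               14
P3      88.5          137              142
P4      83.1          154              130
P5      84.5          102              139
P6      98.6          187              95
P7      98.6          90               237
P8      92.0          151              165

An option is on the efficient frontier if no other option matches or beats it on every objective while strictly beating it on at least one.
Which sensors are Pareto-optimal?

P1: dominated by P2 (accuracy 98.0≥90.0, power draw 89≤145, cost 14≤25).
P2: not dominated (best power draw).
P3: dominated by P2 (accuracy 98.0≥88.5, power draw 89≤137, cost 14≤142).
P4: dominated by P1 (accuracy 90.0≥83.1, power draw 145≤154, cost 25≤130).
P5: dominated by P2 (accuracy 98.0≥84.5, power draw 89≤102, cost 14≤139).
P6: not dominated.
P7: not dominated.
P8: dominated by P2 (accuracy 98.0≥92.0, power draw 89≤151, cost 14≤165).

P2, P6, P7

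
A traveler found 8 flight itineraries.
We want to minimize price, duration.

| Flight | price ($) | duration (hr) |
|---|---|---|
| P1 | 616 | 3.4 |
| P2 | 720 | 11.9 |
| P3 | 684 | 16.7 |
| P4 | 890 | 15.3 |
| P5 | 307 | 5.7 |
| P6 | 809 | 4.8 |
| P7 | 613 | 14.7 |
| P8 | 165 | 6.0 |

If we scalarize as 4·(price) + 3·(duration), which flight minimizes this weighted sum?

P8

P1: 4·616 + 3·3.4 = 2474.2
P2: 4·720 + 3·11.9 = 2915.7
P3: 4·684 + 3·16.7 = 2786.1
P4: 4·890 + 3·15.3 = 3605.9
P5: 4·307 + 3·5.7 = 1245.1
P6: 4·809 + 3·4.8 = 3250.4
P7: 4·613 + 3·14.7 = 2496.1
P8: 4·165 + 3·6.0 = 678.0
Lowest: P8 at 678.0.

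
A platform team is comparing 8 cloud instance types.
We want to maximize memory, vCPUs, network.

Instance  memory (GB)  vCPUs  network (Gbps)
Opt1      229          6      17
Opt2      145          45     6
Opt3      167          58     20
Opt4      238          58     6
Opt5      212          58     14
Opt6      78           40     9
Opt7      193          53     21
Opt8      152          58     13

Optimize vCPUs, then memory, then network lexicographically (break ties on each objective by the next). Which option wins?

Opt4

First maximize vCPUs: best is 58, kept {Opt3, Opt4, Opt5, Opt8}.
Then maximize memory: best is 238, kept {Opt4}.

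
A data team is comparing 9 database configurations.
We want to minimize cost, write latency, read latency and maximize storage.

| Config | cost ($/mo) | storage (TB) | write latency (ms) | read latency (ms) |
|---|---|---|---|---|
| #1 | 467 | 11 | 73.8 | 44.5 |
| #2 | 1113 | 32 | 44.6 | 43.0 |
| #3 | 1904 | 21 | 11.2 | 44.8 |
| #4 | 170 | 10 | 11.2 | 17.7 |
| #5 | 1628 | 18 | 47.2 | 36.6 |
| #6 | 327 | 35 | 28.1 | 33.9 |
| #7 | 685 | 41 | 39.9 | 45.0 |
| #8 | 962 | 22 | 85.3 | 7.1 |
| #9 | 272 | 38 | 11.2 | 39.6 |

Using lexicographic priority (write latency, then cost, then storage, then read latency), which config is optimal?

First minimize write latency: best is 11.2, kept {#3, #4, #9}.
Then minimize cost: best is 170, kept {#4}.

#4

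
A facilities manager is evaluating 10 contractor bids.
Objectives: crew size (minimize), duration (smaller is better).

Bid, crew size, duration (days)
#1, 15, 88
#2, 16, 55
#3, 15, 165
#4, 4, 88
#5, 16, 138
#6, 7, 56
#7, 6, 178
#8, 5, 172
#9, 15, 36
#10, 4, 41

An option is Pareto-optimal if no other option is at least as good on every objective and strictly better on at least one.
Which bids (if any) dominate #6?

#10

#10: crew size 4≤7, duration 41≤56 — dominates #6.
Others (#1, #2, #3, #4, #5, #7, #8, #9) are each worse than #6 on at least one objective.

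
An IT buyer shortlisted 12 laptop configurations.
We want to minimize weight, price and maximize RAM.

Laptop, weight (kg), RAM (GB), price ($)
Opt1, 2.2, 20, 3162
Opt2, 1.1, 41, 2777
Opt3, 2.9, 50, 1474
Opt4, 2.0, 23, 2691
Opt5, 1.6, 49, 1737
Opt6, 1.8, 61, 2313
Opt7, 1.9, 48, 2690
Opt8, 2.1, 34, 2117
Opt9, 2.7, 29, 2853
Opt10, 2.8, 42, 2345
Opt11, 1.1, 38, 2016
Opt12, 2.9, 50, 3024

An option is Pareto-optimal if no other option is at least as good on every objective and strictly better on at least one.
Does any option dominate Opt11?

Opt1: worse on weight (2.2 vs 1.1).
Opt2: worse on price (2777 vs 2016).
Opt3: worse on weight (2.9 vs 1.1).
Opt4: worse on weight (2.0 vs 1.1).
Opt5: worse on weight (1.6 vs 1.1).
Opt6: worse on weight (1.8 vs 1.1).
Opt7: worse on weight (1.9 vs 1.1).
Opt8: worse on weight (2.1 vs 1.1).
Opt9: worse on weight (2.7 vs 1.1).
Opt10: worse on weight (2.8 vs 1.1).
Opt12: worse on weight (2.9 vs 1.1).
No option is at least as good as Opt11 on every objective and strictly better on one.

No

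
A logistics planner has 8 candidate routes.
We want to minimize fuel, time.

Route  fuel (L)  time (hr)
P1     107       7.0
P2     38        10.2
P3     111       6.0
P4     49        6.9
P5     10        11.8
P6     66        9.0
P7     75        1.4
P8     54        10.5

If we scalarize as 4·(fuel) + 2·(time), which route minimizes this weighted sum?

P5

P1: 4·107 + 2·7.0 = 442.0
P2: 4·38 + 2·10.2 = 172.4
P3: 4·111 + 2·6.0 = 456.0
P4: 4·49 + 2·6.9 = 209.8
P5: 4·10 + 2·11.8 = 63.6
P6: 4·66 + 2·9.0 = 282.0
P7: 4·75 + 2·1.4 = 302.8
P8: 4·54 + 2·10.5 = 237.0
Lowest: P5 at 63.6.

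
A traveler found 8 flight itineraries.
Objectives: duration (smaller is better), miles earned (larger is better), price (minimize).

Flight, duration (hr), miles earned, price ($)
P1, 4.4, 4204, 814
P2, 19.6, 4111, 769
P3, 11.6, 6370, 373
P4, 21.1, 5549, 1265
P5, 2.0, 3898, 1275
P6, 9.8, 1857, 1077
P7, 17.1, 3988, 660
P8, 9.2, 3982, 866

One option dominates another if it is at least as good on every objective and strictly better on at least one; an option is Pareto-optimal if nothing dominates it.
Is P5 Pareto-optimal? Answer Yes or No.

Yes

P1: worse on duration (4.4 vs 2.0).
P2: worse on duration (19.6 vs 2.0).
P3: worse on duration (11.6 vs 2.0).
P4: worse on duration (21.1 vs 2.0).
P6: worse on duration (9.8 vs 2.0).
P7: worse on duration (17.1 vs 2.0).
P8: worse on duration (9.2 vs 2.0).
No option is at least as good as P5 on every objective and strictly better on one.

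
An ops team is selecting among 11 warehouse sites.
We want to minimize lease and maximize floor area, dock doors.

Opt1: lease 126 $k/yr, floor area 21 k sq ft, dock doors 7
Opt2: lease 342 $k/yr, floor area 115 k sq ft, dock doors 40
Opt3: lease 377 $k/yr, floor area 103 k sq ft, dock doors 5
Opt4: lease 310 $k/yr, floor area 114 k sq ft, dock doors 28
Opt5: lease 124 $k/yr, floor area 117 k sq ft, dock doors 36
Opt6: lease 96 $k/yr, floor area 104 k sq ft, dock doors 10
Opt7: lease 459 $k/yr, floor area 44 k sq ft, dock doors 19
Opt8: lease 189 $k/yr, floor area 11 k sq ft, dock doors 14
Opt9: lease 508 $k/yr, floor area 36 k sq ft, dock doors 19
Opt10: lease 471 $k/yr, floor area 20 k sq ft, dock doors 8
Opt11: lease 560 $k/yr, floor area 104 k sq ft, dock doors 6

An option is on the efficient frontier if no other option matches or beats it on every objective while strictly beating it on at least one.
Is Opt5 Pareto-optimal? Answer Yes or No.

Opt1: worse on lease (126 vs 124).
Opt2: worse on lease (342 vs 124).
Opt3: worse on lease (377 vs 124).
Opt4: worse on lease (310 vs 124).
Opt6: worse on floor area (104 vs 117).
Opt7: worse on lease (459 vs 124).
Opt8: worse on lease (189 vs 124).
Opt9: worse on lease (508 vs 124).
Opt10: worse on lease (471 vs 124).
Opt11: worse on lease (560 vs 124).
No option is at least as good as Opt5 on every objective and strictly better on one.

Yes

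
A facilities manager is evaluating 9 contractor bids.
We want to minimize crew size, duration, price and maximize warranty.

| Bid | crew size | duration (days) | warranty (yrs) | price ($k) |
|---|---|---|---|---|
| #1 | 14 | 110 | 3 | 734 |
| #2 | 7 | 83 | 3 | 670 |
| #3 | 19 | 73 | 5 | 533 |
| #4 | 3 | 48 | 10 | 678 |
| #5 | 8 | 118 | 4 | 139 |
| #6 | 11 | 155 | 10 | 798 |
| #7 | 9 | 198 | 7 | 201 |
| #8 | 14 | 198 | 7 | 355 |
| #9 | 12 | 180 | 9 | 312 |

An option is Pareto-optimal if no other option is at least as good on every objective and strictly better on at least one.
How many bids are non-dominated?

6

#1: dominated by #2 (crew size 7≤14, duration 83≤110, warranty 3≥3, price 670≤734).
#2: not dominated.
#3: not dominated.
#4: not dominated (best crew size).
#5: not dominated (best price).
#6: dominated by #4 (crew size 3≤11, duration 48≤155, warranty 10≥10, price 678≤798).
#7: not dominated.
#8: dominated by #7 (crew size 9≤14, duration 198≤198, warranty 7≥7, price 201≤355).
#9: not dominated.
Pareto-optimal: #2, #3, #4, #5, #7, #9 → 6.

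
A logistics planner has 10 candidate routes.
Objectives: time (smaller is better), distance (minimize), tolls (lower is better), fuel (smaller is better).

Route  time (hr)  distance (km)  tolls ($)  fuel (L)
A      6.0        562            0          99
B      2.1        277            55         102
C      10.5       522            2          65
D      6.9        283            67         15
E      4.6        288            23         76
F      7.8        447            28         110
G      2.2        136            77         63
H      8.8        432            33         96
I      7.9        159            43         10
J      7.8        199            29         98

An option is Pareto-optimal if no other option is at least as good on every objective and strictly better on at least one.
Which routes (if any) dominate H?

E

E: time 4.6≤8.8, distance 288≤432, tolls 23≤33, fuel 76≤96 — dominates H.
Others (A, B, C, D, F, G, I, J) are each worse than H on at least one objective.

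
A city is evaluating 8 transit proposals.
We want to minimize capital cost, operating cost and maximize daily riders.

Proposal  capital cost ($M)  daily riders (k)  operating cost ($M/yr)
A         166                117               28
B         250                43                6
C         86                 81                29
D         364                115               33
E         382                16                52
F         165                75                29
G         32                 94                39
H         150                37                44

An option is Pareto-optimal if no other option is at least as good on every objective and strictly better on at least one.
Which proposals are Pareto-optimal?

A: not dominated (best daily riders).
B: not dominated (best operating cost).
C: not dominated.
D: dominated by A (capital cost 166≤364, daily riders 117≥115, operating cost 28≤33).
E: dominated by A (capital cost 166≤382, daily riders 117≥16, operating cost 28≤52).
F: dominated by C (capital cost 86≤165, daily riders 81≥75, operating cost 29≤29).
G: not dominated (best capital cost).
H: dominated by C (capital cost 86≤150, daily riders 81≥37, operating cost 29≤44).

A, B, C, G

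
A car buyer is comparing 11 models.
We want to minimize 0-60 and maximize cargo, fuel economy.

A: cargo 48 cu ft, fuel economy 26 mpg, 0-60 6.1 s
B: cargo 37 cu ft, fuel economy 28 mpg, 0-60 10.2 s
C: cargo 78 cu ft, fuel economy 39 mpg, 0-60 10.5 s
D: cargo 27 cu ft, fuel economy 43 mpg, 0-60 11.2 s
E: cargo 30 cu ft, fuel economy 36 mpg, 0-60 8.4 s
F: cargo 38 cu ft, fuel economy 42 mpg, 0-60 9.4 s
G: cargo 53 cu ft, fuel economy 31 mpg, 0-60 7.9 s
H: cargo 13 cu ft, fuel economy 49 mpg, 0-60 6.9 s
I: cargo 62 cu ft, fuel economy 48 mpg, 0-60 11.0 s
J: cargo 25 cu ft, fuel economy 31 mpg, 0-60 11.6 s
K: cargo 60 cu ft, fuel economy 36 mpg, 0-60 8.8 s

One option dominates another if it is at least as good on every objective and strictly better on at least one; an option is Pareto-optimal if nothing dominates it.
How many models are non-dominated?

8

A: not dominated (best 0-60).
B: dominated by F (cargo 38≥37, fuel economy 42≥28, 0-60 9.4≤10.2).
C: not dominated (best cargo).
D: dominated by I (cargo 62≥27, fuel economy 48≥43, 0-60 11.0≤11.2).
E: not dominated.
F: not dominated.
G: not dominated.
H: not dominated (best fuel economy).
I: not dominated.
J: dominated by C (cargo 78≥25, fuel economy 39≥31, 0-60 10.5≤11.6).
K: not dominated.
Pareto-optimal: A, C, E, F, G, H, I, K → 8.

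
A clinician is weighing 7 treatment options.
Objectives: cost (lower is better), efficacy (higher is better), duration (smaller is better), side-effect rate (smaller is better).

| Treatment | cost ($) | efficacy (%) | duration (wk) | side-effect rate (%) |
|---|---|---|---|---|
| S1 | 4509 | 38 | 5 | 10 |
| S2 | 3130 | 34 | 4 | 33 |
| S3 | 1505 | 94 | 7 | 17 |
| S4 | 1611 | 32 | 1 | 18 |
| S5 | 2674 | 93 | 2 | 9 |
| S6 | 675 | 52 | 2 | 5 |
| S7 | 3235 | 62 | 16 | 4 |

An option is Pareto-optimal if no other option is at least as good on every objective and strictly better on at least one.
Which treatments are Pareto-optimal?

S1: dominated by S5 (cost 2674≤4509, efficacy 93≥38, duration 2≤5, side-effect rate 9≤10).
S2: dominated by S5 (cost 2674≤3130, efficacy 93≥34, duration 2≤4, side-effect rate 9≤33).
S3: not dominated (best efficacy).
S4: not dominated (best duration).
S5: not dominated.
S6: not dominated (best cost).
S7: not dominated (best side-effect rate).

S3, S4, S5, S6, S7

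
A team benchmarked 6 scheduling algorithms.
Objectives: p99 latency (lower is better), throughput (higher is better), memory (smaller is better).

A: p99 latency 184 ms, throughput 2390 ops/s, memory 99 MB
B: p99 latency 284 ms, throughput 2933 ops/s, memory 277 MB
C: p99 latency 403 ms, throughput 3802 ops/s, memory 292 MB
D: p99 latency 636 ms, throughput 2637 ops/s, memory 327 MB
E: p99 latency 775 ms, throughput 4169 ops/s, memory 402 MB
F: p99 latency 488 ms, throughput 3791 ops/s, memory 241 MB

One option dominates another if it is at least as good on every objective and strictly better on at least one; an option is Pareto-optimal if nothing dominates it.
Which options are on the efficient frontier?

A: not dominated (best p99 latency).
B: not dominated.
C: not dominated.
D: dominated by B (p99 latency 284≤636, throughput 2933≥2637, memory 277≤327).
E: not dominated (best throughput).
F: not dominated.

A, B, C, E, F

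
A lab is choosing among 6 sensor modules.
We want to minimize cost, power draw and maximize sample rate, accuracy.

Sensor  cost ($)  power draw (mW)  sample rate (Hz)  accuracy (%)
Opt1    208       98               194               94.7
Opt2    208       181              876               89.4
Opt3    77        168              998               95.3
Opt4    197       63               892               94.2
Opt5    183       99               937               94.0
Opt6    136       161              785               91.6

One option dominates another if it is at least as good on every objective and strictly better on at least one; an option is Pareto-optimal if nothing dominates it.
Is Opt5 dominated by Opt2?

Opt2 vs Opt5: Opt2 is worse on cost (208 vs 183), so it does not dominate Opt5.

No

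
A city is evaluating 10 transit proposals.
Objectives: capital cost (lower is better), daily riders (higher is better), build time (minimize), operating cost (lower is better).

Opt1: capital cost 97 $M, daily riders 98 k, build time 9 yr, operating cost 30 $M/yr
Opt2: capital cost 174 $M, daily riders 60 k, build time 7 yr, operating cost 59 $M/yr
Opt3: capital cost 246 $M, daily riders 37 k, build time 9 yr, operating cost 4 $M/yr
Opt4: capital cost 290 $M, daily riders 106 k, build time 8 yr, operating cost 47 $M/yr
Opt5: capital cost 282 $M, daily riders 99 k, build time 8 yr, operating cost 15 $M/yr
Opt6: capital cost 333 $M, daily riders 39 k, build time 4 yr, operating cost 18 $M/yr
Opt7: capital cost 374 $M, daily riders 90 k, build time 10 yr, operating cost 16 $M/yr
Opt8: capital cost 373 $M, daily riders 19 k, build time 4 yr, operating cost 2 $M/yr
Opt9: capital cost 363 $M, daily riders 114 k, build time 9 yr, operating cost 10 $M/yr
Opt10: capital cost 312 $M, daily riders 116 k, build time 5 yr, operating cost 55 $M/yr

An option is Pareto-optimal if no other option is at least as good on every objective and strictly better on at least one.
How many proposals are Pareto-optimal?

9

Opt1: not dominated (best capital cost).
Opt2: not dominated.
Opt3: not dominated.
Opt4: not dominated.
Opt5: not dominated.
Opt6: not dominated.
Opt7: dominated by Opt5 (capital cost 282≤374, daily riders 99≥90, build time 8≤10, operating cost 15≤16).
Opt8: not dominated (best operating cost).
Opt9: not dominated.
Opt10: not dominated (best daily riders).
Pareto-optimal: Opt1, Opt2, Opt3, Opt4, Opt5, Opt6, Opt8, Opt9, Opt10 → 9.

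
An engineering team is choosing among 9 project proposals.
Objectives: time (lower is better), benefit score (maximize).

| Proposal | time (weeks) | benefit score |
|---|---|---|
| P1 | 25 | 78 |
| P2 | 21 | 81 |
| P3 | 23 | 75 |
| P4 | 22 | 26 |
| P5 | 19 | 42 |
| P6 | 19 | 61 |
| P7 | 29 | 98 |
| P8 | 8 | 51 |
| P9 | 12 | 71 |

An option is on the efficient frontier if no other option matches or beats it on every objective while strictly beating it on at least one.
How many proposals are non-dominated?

4

P1: dominated by P2 (time 21≤25, benefit score 81≥78).
P2: not dominated.
P3: dominated by P2 (time 21≤23, benefit score 81≥75).
P4: dominated by P2 (time 21≤22, benefit score 81≥26).
P5: dominated by P6 (time 19≤19, benefit score 61≥42).
P6: dominated by P9 (time 12≤19, benefit score 71≥61).
P7: not dominated (best benefit score).
P8: not dominated (best time).
P9: not dominated.
Pareto-optimal: P2, P7, P8, P9 → 4.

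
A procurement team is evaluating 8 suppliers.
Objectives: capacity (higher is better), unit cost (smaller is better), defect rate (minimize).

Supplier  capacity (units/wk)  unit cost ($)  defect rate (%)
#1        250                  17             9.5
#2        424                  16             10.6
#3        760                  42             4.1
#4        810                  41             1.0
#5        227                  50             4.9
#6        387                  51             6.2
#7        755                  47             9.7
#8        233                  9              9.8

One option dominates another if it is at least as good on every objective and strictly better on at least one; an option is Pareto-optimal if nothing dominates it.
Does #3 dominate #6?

#3 vs #6: capacity 760≥387, unit cost 42≤51, defect rate 4.1≤6.2 — #3 is at least as good on every objective with at least one strict improvement.

Yes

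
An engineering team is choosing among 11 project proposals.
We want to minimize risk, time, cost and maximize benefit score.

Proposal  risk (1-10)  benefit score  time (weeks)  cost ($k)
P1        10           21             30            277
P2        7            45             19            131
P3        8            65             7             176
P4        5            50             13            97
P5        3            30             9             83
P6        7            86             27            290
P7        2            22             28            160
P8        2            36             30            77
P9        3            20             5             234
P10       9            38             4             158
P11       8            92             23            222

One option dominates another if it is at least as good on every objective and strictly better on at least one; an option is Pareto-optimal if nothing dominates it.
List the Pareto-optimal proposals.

P1: dominated by P2 (risk 7≤10, benefit score 45≥21, time 19≤30, cost 131≤277).
P2: dominated by P4 (risk 5≤7, benefit score 50≥45, time 13≤19, cost 97≤131).
P3: not dominated.
P4: not dominated.
P5: not dominated.
P6: not dominated.
P7: not dominated.
P8: not dominated (best cost).
P9: not dominated.
P10: not dominated (best time).
P11: not dominated (best benefit score).

P3, P4, P5, P6, P7, P8, P9, P10, P11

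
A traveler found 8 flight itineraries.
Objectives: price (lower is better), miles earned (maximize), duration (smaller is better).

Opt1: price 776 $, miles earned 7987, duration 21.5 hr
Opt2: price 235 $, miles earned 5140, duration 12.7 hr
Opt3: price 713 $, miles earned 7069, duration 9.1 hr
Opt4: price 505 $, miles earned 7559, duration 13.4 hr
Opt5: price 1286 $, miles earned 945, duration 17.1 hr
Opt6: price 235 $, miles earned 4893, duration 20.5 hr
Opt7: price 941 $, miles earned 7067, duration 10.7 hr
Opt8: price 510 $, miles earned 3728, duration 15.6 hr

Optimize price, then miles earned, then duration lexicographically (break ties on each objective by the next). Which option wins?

Opt2

First minimize price: best is 235, kept {Opt2, Opt6}.
Then maximize miles earned: best is 5140, kept {Opt2}.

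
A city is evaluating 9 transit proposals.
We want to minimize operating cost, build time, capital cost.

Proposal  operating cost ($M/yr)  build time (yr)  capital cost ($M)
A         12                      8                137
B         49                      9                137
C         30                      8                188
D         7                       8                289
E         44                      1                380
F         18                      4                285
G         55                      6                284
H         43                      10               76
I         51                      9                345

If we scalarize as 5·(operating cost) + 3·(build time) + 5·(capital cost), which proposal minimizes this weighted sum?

H

A: 5·12 + 3·8 + 5·137 = 769
B: 5·49 + 3·9 + 5·137 = 957
C: 5·30 + 3·8 + 5·188 = 1114
D: 5·7 + 3·8 + 5·289 = 1504
E: 5·44 + 3·1 + 5·380 = 2123
F: 5·18 + 3·4 + 5·285 = 1527
G: 5·55 + 3·6 + 5·284 = 1713
H: 5·43 + 3·10 + 5·76 = 625
I: 5·51 + 3·9 + 5·345 = 2007
Lowest: H at 625.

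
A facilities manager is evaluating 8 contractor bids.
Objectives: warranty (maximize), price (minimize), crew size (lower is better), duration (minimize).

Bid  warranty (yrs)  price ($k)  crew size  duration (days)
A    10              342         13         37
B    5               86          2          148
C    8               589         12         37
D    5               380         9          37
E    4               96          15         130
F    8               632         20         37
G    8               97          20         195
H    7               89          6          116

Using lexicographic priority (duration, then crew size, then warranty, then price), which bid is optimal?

First minimize duration: best is 37, kept {A, C, D, F}.
Then minimize crew size: best is 9, kept {D}.

D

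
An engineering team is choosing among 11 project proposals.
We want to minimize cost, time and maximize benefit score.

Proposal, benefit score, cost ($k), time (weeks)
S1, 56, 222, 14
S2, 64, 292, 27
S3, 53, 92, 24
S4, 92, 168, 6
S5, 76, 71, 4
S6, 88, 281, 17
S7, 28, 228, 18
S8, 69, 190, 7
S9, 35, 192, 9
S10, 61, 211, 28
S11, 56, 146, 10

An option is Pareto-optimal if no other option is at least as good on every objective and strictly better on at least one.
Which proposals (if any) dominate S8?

S4: benefit score 92≥69, cost 168≤190, time 6≤7 — dominates S8.
S5: benefit score 76≥69, cost 71≤190, time 4≤7 — dominates S8.
Others (S1, S2, S3, S6, S7, S9, S10, S11) are each worse than S8 on at least one objective.

S4, S5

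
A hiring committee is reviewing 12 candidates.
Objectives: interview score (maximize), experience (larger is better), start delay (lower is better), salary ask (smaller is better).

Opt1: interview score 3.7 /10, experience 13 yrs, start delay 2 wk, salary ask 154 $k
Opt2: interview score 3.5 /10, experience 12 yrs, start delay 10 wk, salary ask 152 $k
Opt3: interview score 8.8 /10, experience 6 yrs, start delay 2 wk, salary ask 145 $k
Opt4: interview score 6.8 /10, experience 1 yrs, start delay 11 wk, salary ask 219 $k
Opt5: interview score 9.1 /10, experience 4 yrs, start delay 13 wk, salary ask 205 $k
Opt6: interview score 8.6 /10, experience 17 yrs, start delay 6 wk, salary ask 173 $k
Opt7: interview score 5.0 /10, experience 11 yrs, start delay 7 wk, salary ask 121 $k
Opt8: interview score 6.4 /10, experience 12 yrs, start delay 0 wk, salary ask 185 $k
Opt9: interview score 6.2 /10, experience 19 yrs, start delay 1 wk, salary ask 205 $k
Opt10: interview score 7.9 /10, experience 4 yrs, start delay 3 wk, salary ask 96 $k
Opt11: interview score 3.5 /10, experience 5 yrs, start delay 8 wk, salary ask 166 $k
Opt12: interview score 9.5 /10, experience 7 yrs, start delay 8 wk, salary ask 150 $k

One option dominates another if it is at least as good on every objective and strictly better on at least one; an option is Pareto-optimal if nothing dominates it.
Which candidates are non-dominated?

Opt1: not dominated.
Opt2: not dominated.
Opt3: not dominated.
Opt4: dominated by Opt3 (interview score 8.8≥6.8, experience 6≥1, start delay 2≤11, salary ask 145≤219).
Opt5: dominated by Opt12 (interview score 9.5≥9.1, experience 7≥4, start delay 8≤13, salary ask 150≤205).
Opt6: not dominated.
Opt7: not dominated.
Opt8: not dominated (best start delay).
Opt9: not dominated (best experience).
Opt10: not dominated (best salary ask).
Opt11: dominated by Opt1 (interview score 3.7≥3.5, experience 13≥5, start delay 2≤8, salary ask 154≤166).
Opt12: not dominated (best interview score).

Opt1, Opt2, Opt3, Opt6, Opt7, Opt8, Opt9, Opt10, Opt12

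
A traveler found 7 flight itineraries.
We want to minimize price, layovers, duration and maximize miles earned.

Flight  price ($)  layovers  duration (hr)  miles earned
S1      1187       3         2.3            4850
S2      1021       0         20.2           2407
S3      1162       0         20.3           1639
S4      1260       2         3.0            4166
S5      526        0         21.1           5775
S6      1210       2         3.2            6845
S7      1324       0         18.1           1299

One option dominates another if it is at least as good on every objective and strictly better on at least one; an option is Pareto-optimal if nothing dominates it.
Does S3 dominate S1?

No

S3 vs S1: S3 is worse on duration (20.3 vs 2.3), so it does not dominate S1.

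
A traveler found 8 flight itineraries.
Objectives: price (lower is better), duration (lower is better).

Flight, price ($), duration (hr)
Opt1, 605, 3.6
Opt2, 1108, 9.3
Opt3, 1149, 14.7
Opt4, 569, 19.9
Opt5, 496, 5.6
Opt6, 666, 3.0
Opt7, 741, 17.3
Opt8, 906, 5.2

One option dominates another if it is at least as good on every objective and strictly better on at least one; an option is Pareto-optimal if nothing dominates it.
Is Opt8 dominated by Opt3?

No

Opt3 vs Opt8: Opt3 is worse on price (1149 vs 906), so it does not dominate Opt8.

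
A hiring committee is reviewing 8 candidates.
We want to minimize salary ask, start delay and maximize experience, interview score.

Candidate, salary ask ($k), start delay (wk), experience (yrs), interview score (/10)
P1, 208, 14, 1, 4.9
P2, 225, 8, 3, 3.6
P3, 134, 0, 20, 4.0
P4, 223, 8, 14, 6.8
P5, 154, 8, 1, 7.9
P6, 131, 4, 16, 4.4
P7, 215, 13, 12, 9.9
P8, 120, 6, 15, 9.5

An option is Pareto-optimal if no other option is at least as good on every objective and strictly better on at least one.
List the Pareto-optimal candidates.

P3, P6, P7, P8

P1: dominated by P5 (salary ask 154≤208, start delay 8≤14, experience 1≥1, interview score 7.9≥4.9).
P2: dominated by P3 (salary ask 134≤225, start delay 0≤8, experience 20≥3, interview score 4.0≥3.6).
P3: not dominated (best start delay).
P4: dominated by P8 (salary ask 120≤223, start delay 6≤8, experience 15≥14, interview score 9.5≥6.8).
P5: dominated by P8 (salary ask 120≤154, start delay 6≤8, experience 15≥1, interview score 9.5≥7.9).
P6: not dominated.
P7: not dominated (best interview score).
P8: not dominated (best salary ask).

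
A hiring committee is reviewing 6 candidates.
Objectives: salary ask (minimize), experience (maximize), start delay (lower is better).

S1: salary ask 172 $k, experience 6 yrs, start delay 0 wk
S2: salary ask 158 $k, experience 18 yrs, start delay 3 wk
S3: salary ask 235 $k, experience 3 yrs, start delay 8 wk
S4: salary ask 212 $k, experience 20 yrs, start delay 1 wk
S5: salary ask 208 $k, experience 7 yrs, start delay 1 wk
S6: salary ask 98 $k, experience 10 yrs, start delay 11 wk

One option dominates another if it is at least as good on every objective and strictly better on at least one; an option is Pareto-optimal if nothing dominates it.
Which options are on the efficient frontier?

S1: not dominated (best start delay).
S2: not dominated.
S3: dominated by S1 (salary ask 172≤235, experience 6≥3, start delay 0≤8).
S4: not dominated (best experience).
S5: not dominated.
S6: not dominated (best salary ask).

S1, S2, S4, S5, S6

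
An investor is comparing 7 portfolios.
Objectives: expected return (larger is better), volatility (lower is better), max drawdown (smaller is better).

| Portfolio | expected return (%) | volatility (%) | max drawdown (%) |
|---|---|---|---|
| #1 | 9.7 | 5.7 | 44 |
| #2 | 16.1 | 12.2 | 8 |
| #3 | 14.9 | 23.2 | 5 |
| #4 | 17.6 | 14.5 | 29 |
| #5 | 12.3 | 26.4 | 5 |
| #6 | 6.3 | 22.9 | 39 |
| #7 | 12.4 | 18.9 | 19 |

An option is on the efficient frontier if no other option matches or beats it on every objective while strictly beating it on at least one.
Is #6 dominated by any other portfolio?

Yes

#2 vs #6: expected return 16.1≥6.3, volatility 12.2≤22.9, max drawdown 8≤39 — #2 is at least as good on every objective and strictly better on at least one, so #2 dominates #6.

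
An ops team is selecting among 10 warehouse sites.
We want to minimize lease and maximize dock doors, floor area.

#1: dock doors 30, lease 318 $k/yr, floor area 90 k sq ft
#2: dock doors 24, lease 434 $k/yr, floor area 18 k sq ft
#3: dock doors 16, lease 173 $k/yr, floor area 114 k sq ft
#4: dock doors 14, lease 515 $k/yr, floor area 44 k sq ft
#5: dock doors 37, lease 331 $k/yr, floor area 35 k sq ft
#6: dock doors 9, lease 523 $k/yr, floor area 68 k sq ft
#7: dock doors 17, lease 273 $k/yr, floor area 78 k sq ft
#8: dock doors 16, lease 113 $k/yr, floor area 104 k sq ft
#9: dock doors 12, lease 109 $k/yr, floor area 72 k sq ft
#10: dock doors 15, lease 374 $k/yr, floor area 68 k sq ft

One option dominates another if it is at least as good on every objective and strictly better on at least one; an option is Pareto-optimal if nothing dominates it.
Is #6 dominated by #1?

Yes

#1 vs #6: dock doors 30≥9, lease 318≤523, floor area 90≥68 — #1 is at least as good on every objective with at least one strict improvement.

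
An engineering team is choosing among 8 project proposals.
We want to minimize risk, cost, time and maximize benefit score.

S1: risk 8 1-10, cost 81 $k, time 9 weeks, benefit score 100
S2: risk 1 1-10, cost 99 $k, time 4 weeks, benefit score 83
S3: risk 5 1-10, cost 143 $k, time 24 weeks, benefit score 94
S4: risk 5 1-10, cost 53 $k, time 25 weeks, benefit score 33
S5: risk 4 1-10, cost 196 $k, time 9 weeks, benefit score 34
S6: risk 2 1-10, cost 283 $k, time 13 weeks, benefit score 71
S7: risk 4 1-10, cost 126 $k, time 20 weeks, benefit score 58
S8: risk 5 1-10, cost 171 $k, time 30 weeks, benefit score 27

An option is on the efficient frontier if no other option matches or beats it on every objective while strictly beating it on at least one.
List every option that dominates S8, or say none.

S2, S3, S4, S7

S2: risk 1≤5, cost 99≤171, time 4≤30, benefit score 83≥27 — dominates S8.
S3: risk 5≤5, cost 143≤171, time 24≤30, benefit score 94≥27 — dominates S8.
S4: risk 5≤5, cost 53≤171, time 25≤30, benefit score 33≥27 — dominates S8.
S7: risk 4≤5, cost 126≤171, time 20≤30, benefit score 58≥27 — dominates S8.
Others (S1, S5, S6) are each worse than S8 on at least one objective.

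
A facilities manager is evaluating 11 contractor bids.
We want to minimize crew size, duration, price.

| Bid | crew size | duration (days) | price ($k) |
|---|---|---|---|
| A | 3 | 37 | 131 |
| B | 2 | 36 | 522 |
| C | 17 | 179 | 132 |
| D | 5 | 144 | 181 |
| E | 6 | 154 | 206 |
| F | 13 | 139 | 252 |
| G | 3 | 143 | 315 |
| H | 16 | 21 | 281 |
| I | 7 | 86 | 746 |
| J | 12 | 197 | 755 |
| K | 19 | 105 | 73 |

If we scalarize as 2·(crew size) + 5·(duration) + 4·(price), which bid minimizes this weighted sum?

A: 2·3 + 5·37 + 4·131 = 715
B: 2·2 + 5·36 + 4·522 = 2272
C: 2·17 + 5·179 + 4·132 = 1457
D: 2·5 + 5·144 + 4·181 = 1454
E: 2·6 + 5·154 + 4·206 = 1606
F: 2·13 + 5·139 + 4·252 = 1729
G: 2·3 + 5·143 + 4·315 = 1981
H: 2·16 + 5·21 + 4·281 = 1261
I: 2·7 + 5·86 + 4·746 = 3428
J: 2·12 + 5·197 + 4·755 = 4029
K: 2·19 + 5·105 + 4·73 = 855
Lowest: A at 715.

A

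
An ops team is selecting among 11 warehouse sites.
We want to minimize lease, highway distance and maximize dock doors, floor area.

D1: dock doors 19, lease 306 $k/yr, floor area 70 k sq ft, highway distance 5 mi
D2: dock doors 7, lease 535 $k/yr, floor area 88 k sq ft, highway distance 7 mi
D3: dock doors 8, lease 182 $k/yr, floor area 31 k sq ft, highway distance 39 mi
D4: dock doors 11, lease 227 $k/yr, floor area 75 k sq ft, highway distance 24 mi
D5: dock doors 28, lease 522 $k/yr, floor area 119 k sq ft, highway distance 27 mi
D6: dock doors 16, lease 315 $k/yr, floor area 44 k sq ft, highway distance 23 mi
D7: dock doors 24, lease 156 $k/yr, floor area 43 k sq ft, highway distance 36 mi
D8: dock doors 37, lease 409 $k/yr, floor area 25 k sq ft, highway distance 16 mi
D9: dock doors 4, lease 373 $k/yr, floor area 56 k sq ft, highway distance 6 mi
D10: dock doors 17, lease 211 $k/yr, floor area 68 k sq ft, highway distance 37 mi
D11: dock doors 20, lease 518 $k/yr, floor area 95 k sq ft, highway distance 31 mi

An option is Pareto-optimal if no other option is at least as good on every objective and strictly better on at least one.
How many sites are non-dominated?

8

D1: not dominated (best highway distance).
D2: not dominated.
D3: dominated by D7 (dock doors 24≥8, lease 156≤182, floor area 43≥31, highway distance 36≤39).
D4: not dominated.
D5: not dominated (best floor area).
D6: dominated by D1 (dock doors 19≥16, lease 306≤315, floor area 70≥44, highway distance 5≤23).
D7: not dominated (best lease).
D8: not dominated (best dock doors).
D9: dominated by D1 (dock doors 19≥4, lease 306≤373, floor area 70≥56, highway distance 5≤6).
D10: not dominated.
D11: not dominated.
Pareto-optimal: D1, D2, D4, D5, D7, D8, D10, D11 → 8.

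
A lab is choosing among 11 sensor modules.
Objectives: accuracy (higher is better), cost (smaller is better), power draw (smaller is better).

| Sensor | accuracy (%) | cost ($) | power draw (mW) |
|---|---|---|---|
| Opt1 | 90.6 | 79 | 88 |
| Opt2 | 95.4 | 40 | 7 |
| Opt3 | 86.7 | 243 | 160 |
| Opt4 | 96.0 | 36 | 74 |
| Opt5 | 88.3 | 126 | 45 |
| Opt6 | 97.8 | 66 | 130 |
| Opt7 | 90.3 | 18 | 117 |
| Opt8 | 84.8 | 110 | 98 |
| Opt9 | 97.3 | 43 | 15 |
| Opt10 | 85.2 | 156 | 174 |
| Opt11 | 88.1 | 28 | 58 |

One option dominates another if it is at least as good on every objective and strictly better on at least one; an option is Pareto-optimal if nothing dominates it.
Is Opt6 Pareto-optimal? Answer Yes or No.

Yes

Opt1: worse on accuracy (90.6 vs 97.8).
Opt2: worse on accuracy (95.4 vs 97.8).
Opt3: worse on accuracy (86.7 vs 97.8).
Opt4: worse on accuracy (96.0 vs 97.8).
Opt5: worse on accuracy (88.3 vs 97.8).
Opt7: worse on accuracy (90.3 vs 97.8).
Opt8: worse on accuracy (84.8 vs 97.8).
Opt9: worse on accuracy (97.3 vs 97.8).
Opt10: worse on accuracy (85.2 vs 97.8).
Opt11: worse on accuracy (88.1 vs 97.8).
No option is at least as good as Opt6 on every objective and strictly better on one.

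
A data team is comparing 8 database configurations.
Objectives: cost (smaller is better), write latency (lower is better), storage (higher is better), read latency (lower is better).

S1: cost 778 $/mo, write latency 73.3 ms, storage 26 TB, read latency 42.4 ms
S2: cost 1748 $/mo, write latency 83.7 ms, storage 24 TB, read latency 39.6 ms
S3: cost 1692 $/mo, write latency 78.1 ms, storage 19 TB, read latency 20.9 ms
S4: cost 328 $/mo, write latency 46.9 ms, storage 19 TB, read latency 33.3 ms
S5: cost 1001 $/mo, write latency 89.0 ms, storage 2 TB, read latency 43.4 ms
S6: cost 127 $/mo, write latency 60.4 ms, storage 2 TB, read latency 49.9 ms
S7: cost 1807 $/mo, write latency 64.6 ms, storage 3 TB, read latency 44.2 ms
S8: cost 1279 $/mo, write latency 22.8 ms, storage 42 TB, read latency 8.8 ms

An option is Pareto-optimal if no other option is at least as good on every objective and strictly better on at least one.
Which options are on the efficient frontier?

S1, S4, S6, S8

S1: not dominated.
S2: dominated by S8 (cost 1279≤1748, write latency 22.8≤83.7, storage 42≥24, read latency 8.8≤39.6).
S3: dominated by S8 (cost 1279≤1692, write latency 22.8≤78.1, storage 42≥19, read latency 8.8≤20.9).
S4: not dominated.
S5: dominated by S1 (cost 778≤1001, write latency 73.3≤89.0, storage 26≥2, read latency 42.4≤43.4).
S6: not dominated (best cost).
S7: dominated by S4 (cost 328≤1807, write latency 46.9≤64.6, storage 19≥3, read latency 33.3≤44.2).
S8: not dominated (best write latency).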